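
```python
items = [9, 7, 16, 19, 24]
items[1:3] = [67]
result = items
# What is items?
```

Answer: [9, 67, 19, 24]

Derivation:
Trace (tracking items):
items = [9, 7, 16, 19, 24]  # -> items = [9, 7, 16, 19, 24]
items[1:3] = [67]  # -> items = [9, 67, 19, 24]
result = items  # -> result = [9, 67, 19, 24]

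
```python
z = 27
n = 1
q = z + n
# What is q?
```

Trace (tracking q):
z = 27  # -> z = 27
n = 1  # -> n = 1
q = z + n  # -> q = 28

Answer: 28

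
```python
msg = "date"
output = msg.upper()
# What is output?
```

Answer: 'DATE'

Derivation:
Trace (tracking output):
msg = 'date'  # -> msg = 'date'
output = msg.upper()  # -> output = 'DATE'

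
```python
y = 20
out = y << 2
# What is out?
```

Answer: 80

Derivation:
Trace (tracking out):
y = 20  # -> y = 20
out = y << 2  # -> out = 80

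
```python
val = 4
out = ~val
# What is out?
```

Answer: -5

Derivation:
Trace (tracking out):
val = 4  # -> val = 4
out = ~val  # -> out = -5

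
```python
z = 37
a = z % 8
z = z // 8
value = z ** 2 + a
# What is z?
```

Trace (tracking z):
z = 37  # -> z = 37
a = z % 8  # -> a = 5
z = z // 8  # -> z = 4
value = z ** 2 + a  # -> value = 21

Answer: 4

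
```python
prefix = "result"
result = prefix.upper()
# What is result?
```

Answer: 'RESULT'

Derivation:
Trace (tracking result):
prefix = 'result'  # -> prefix = 'result'
result = prefix.upper()  # -> result = 'RESULT'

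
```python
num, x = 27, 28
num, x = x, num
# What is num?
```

Trace (tracking num):
num, x = (27, 28)  # -> num = 27, x = 28
num, x = (x, num)  # -> num = 28, x = 27

Answer: 28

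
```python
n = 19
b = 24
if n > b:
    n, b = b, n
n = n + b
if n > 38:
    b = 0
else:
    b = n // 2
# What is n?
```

Trace (tracking n):
n = 19  # -> n = 19
b = 24  # -> b = 24
if n > b:  # condition is False
n = n + b  # -> n = 43
if n > 38:  # condition is True
    b = 0  # -> b = 0

Answer: 43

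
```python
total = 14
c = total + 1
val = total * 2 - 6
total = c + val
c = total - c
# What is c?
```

Answer: 22

Derivation:
Trace (tracking c):
total = 14  # -> total = 14
c = total + 1  # -> c = 15
val = total * 2 - 6  # -> val = 22
total = c + val  # -> total = 37
c = total - c  # -> c = 22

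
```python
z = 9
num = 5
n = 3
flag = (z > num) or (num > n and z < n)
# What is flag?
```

Trace (tracking flag):
z = 9  # -> z = 9
num = 5  # -> num = 5
n = 3  # -> n = 3
flag = z > num or (num > n and z < n)  # -> flag = True

Answer: True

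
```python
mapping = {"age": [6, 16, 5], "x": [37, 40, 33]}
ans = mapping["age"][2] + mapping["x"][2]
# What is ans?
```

Trace (tracking ans):
mapping = {'age': [6, 16, 5], 'x': [37, 40, 33]}  # -> mapping = {'age': [6, 16, 5], 'x': [37, 40, 33]}
ans = mapping['age'][2] + mapping['x'][2]  # -> ans = 38

Answer: 38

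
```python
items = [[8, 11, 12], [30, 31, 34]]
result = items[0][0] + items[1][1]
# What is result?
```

Trace (tracking result):
items = [[8, 11, 12], [30, 31, 34]]  # -> items = [[8, 11, 12], [30, 31, 34]]
result = items[0][0] + items[1][1]  # -> result = 39

Answer: 39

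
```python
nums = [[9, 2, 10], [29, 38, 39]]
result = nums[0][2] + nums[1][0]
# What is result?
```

Trace (tracking result):
nums = [[9, 2, 10], [29, 38, 39]]  # -> nums = [[9, 2, 10], [29, 38, 39]]
result = nums[0][2] + nums[1][0]  # -> result = 39

Answer: 39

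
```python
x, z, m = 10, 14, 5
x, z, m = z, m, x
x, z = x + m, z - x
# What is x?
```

Answer: 24

Derivation:
Trace (tracking x):
x, z, m = (10, 14, 5)  # -> x = 10, z = 14, m = 5
x, z, m = (z, m, x)  # -> x = 14, z = 5, m = 10
x, z = (x + m, z - x)  # -> x = 24, z = -9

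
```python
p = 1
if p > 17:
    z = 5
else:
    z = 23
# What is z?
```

Trace (tracking z):
p = 1  # -> p = 1
if p > 17:  # condition is False
else:
    z = 23  # -> z = 23

Answer: 23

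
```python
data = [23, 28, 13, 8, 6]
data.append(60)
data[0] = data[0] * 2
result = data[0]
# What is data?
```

Trace (tracking data):
data = [23, 28, 13, 8, 6]  # -> data = [23, 28, 13, 8, 6]
data.append(60)  # -> data = [23, 28, 13, 8, 6, 60]
data[0] = data[0] * 2  # -> data = [46, 28, 13, 8, 6, 60]
result = data[0]  # -> result = 46

Answer: [46, 28, 13, 8, 6, 60]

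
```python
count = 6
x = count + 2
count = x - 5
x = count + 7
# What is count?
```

Answer: 3

Derivation:
Trace (tracking count):
count = 6  # -> count = 6
x = count + 2  # -> x = 8
count = x - 5  # -> count = 3
x = count + 7  # -> x = 10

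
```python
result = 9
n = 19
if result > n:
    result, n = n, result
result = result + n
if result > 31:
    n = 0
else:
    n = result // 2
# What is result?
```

Trace (tracking result):
result = 9  # -> result = 9
n = 19  # -> n = 19
if result > n:  # condition is False
result = result + n  # -> result = 28
if result > 31:  # condition is False
else:
    n = result // 2  # -> n = 14

Answer: 28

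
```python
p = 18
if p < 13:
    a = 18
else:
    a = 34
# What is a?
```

Answer: 34

Derivation:
Trace (tracking a):
p = 18  # -> p = 18
if p < 13:  # condition is False
else:
    a = 34  # -> a = 34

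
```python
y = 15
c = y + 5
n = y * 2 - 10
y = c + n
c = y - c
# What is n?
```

Answer: 20

Derivation:
Trace (tracking n):
y = 15  # -> y = 15
c = y + 5  # -> c = 20
n = y * 2 - 10  # -> n = 20
y = c + n  # -> y = 40
c = y - c  # -> c = 20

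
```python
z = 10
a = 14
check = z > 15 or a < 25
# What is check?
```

Trace (tracking check):
z = 10  # -> z = 10
a = 14  # -> a = 14
check = z > 15 or a < 25  # -> check = True

Answer: True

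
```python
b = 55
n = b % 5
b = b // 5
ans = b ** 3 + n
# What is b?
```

Trace (tracking b):
b = 55  # -> b = 55
n = b % 5  # -> n = 0
b = b // 5  # -> b = 11
ans = b ** 3 + n  # -> ans = 1331

Answer: 11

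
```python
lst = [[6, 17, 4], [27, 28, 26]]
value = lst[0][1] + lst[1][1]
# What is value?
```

Answer: 45

Derivation:
Trace (tracking value):
lst = [[6, 17, 4], [27, 28, 26]]  # -> lst = [[6, 17, 4], [27, 28, 26]]
value = lst[0][1] + lst[1][1]  # -> value = 45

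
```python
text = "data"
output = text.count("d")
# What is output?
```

Answer: 1

Derivation:
Trace (tracking output):
text = 'data'  # -> text = 'data'
output = text.count('d')  # -> output = 1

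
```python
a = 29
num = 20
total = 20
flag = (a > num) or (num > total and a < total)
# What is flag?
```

Answer: True

Derivation:
Trace (tracking flag):
a = 29  # -> a = 29
num = 20  # -> num = 20
total = 20  # -> total = 20
flag = a > num or (num > total and a < total)  # -> flag = True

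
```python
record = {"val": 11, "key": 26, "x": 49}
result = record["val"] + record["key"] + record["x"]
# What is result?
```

Answer: 86

Derivation:
Trace (tracking result):
record = {'val': 11, 'key': 26, 'x': 49}  # -> record = {'val': 11, 'key': 26, 'x': 49}
result = record['val'] + record['key'] + record['x']  # -> result = 86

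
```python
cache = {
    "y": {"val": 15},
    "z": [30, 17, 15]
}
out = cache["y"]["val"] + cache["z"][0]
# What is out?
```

Answer: 45

Derivation:
Trace (tracking out):
cache = {'y': {'val': 15}, 'z': [30, 17, 15]}  # -> cache = {'y': {'val': 15}, 'z': [30, 17, 15]}
out = cache['y']['val'] + cache['z'][0]  # -> out = 45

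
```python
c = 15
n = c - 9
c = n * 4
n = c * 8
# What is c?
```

Answer: 24

Derivation:
Trace (tracking c):
c = 15  # -> c = 15
n = c - 9  # -> n = 6
c = n * 4  # -> c = 24
n = c * 8  # -> n = 192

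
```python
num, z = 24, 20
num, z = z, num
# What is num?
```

Trace (tracking num):
num, z = (24, 20)  # -> num = 24, z = 20
num, z = (z, num)  # -> num = 20, z = 24

Answer: 20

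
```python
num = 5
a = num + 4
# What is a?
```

Trace (tracking a):
num = 5  # -> num = 5
a = num + 4  # -> a = 9

Answer: 9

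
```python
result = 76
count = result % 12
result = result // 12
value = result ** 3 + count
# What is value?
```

Answer: 220

Derivation:
Trace (tracking value):
result = 76  # -> result = 76
count = result % 12  # -> count = 4
result = result // 12  # -> result = 6
value = result ** 3 + count  # -> value = 220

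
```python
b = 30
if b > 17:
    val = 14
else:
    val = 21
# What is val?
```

Answer: 14

Derivation:
Trace (tracking val):
b = 30  # -> b = 30
if b > 17:  # condition is True
    val = 14  # -> val = 14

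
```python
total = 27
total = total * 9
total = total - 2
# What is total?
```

Answer: 241

Derivation:
Trace (tracking total):
total = 27  # -> total = 27
total = total * 9  # -> total = 243
total = total - 2  # -> total = 241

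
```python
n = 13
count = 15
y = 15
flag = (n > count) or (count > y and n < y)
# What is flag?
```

Trace (tracking flag):
n = 13  # -> n = 13
count = 15  # -> count = 15
y = 15  # -> y = 15
flag = n > count or (count > y and n < y)  # -> flag = False

Answer: False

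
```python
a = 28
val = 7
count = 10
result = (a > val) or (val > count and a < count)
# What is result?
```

Trace (tracking result):
a = 28  # -> a = 28
val = 7  # -> val = 7
count = 10  # -> count = 10
result = a > val or (val > count and a < count)  # -> result = True

Answer: True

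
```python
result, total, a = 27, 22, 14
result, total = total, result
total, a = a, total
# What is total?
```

Answer: 14

Derivation:
Trace (tracking total):
result, total, a = (27, 22, 14)  # -> result = 27, total = 22, a = 14
result, total = (total, result)  # -> result = 22, total = 27
total, a = (a, total)  # -> total = 14, a = 27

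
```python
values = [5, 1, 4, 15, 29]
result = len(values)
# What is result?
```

Trace (tracking result):
values = [5, 1, 4, 15, 29]  # -> values = [5, 1, 4, 15, 29]
result = len(values)  # -> result = 5

Answer: 5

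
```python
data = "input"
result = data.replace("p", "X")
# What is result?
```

Answer: 'inXut'

Derivation:
Trace (tracking result):
data = 'input'  # -> data = 'input'
result = data.replace('p', 'X')  # -> result = 'inXut'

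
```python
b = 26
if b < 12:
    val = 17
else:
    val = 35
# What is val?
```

Answer: 35

Derivation:
Trace (tracking val):
b = 26  # -> b = 26
if b < 12:  # condition is False
else:
    val = 35  # -> val = 35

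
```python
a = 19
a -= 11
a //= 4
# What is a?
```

Answer: 2

Derivation:
Trace (tracking a):
a = 19  # -> a = 19
a -= 11  # -> a = 8
a //= 4  # -> a = 2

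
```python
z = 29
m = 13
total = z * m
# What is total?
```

Answer: 377

Derivation:
Trace (tracking total):
z = 29  # -> z = 29
m = 13  # -> m = 13
total = z * m  # -> total = 377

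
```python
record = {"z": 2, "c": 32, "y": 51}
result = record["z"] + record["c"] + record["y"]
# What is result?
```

Answer: 85

Derivation:
Trace (tracking result):
record = {'z': 2, 'c': 32, 'y': 51}  # -> record = {'z': 2, 'c': 32, 'y': 51}
result = record['z'] + record['c'] + record['y']  # -> result = 85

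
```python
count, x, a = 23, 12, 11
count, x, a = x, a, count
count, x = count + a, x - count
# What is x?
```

Answer: -1

Derivation:
Trace (tracking x):
count, x, a = (23, 12, 11)  # -> count = 23, x = 12, a = 11
count, x, a = (x, a, count)  # -> count = 12, x = 11, a = 23
count, x = (count + a, x - count)  # -> count = 35, x = -1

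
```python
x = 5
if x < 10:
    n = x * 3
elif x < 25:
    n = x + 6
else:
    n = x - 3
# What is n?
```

Trace (tracking n):
x = 5  # -> x = 5
if x < 10:  # condition is True
    n = x * 3  # -> n = 15

Answer: 15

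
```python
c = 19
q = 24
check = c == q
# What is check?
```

Answer: False

Derivation:
Trace (tracking check):
c = 19  # -> c = 19
q = 24  # -> q = 24
check = c == q  # -> check = False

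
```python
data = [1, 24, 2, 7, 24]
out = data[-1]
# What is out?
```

Trace (tracking out):
data = [1, 24, 2, 7, 24]  # -> data = [1, 24, 2, 7, 24]
out = data[-1]  # -> out = 24

Answer: 24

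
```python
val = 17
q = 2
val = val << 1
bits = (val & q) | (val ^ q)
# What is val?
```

Answer: 34

Derivation:
Trace (tracking val):
val = 17  # -> val = 17
q = 2  # -> q = 2
val = val << 1  # -> val = 34
bits = val & q | val ^ q  # -> bits = 34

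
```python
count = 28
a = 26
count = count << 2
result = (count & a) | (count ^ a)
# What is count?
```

Answer: 112

Derivation:
Trace (tracking count):
count = 28  # -> count = 28
a = 26  # -> a = 26
count = count << 2  # -> count = 112
result = count & a | count ^ a  # -> result = 122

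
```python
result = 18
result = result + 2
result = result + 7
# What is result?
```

Answer: 27

Derivation:
Trace (tracking result):
result = 18  # -> result = 18
result = result + 2  # -> result = 20
result = result + 7  # -> result = 27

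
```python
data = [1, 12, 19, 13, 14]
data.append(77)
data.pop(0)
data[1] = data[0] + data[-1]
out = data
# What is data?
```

Trace (tracking data):
data = [1, 12, 19, 13, 14]  # -> data = [1, 12, 19, 13, 14]
data.append(77)  # -> data = [1, 12, 19, 13, 14, 77]
data.pop(0)  # -> data = [12, 19, 13, 14, 77]
data[1] = data[0] + data[-1]  # -> data = [12, 89, 13, 14, 77]
out = data  # -> out = [12, 89, 13, 14, 77]

Answer: [12, 89, 13, 14, 77]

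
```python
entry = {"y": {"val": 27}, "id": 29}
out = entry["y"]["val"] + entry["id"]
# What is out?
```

Answer: 56

Derivation:
Trace (tracking out):
entry = {'y': {'val': 27}, 'id': 29}  # -> entry = {'y': {'val': 27}, 'id': 29}
out = entry['y']['val'] + entry['id']  # -> out = 56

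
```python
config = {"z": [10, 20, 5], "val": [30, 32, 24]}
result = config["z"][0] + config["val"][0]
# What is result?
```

Answer: 40

Derivation:
Trace (tracking result):
config = {'z': [10, 20, 5], 'val': [30, 32, 24]}  # -> config = {'z': [10, 20, 5], 'val': [30, 32, 24]}
result = config['z'][0] + config['val'][0]  # -> result = 40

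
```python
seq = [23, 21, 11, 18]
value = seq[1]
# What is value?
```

Answer: 21

Derivation:
Trace (tracking value):
seq = [23, 21, 11, 18]  # -> seq = [23, 21, 11, 18]
value = seq[1]  # -> value = 21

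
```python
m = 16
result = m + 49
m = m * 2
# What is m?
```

Trace (tracking m):
m = 16  # -> m = 16
result = m + 49  # -> result = 65
m = m * 2  # -> m = 32

Answer: 32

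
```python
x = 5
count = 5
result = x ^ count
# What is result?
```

Answer: 0

Derivation:
Trace (tracking result):
x = 5  # -> x = 5
count = 5  # -> count = 5
result = x ^ count  # -> result = 0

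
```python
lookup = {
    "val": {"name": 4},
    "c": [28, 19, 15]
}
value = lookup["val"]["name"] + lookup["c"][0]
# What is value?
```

Answer: 32

Derivation:
Trace (tracking value):
lookup = {'val': {'name': 4}, 'c': [28, 19, 15]}  # -> lookup = {'val': {'name': 4}, 'c': [28, 19, 15]}
value = lookup['val']['name'] + lookup['c'][0]  # -> value = 32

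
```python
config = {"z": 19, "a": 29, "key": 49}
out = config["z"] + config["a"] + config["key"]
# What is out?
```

Answer: 97

Derivation:
Trace (tracking out):
config = {'z': 19, 'a': 29, 'key': 49}  # -> config = {'z': 19, 'a': 29, 'key': 49}
out = config['z'] + config['a'] + config['key']  # -> out = 97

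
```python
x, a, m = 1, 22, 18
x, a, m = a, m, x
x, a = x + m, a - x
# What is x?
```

Answer: 23

Derivation:
Trace (tracking x):
x, a, m = (1, 22, 18)  # -> x = 1, a = 22, m = 18
x, a, m = (a, m, x)  # -> x = 22, a = 18, m = 1
x, a = (x + m, a - x)  # -> x = 23, a = -4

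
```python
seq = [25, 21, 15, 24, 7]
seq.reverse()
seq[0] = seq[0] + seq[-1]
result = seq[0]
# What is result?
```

Answer: 32

Derivation:
Trace (tracking result):
seq = [25, 21, 15, 24, 7]  # -> seq = [25, 21, 15, 24, 7]
seq.reverse()  # -> seq = [7, 24, 15, 21, 25]
seq[0] = seq[0] + seq[-1]  # -> seq = [32, 24, 15, 21, 25]
result = seq[0]  # -> result = 32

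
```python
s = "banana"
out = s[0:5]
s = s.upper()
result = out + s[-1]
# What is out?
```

Answer: 'banan'

Derivation:
Trace (tracking out):
s = 'banana'  # -> s = 'banana'
out = s[0:5]  # -> out = 'banan'
s = s.upper()  # -> s = 'BANANA'
result = out + s[-1]  # -> result = 'bananA'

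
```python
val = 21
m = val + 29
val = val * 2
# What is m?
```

Answer: 50

Derivation:
Trace (tracking m):
val = 21  # -> val = 21
m = val + 29  # -> m = 50
val = val * 2  # -> val = 42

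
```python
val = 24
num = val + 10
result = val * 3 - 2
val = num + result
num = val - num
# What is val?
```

Answer: 104

Derivation:
Trace (tracking val):
val = 24  # -> val = 24
num = val + 10  # -> num = 34
result = val * 3 - 2  # -> result = 70
val = num + result  # -> val = 104
num = val - num  # -> num = 70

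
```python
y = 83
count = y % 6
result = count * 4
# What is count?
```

Trace (tracking count):
y = 83  # -> y = 83
count = y % 6  # -> count = 5
result = count * 4  # -> result = 20

Answer: 5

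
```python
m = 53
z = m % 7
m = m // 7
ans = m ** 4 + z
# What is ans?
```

Answer: 2405

Derivation:
Trace (tracking ans):
m = 53  # -> m = 53
z = m % 7  # -> z = 4
m = m // 7  # -> m = 7
ans = m ** 4 + z  # -> ans = 2405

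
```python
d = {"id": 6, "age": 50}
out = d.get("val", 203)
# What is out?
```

Trace (tracking out):
d = {'id': 6, 'age': 50}  # -> d = {'id': 6, 'age': 50}
out = d.get('val', 203)  # -> out = 203

Answer: 203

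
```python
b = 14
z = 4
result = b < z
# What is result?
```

Answer: False

Derivation:
Trace (tracking result):
b = 14  # -> b = 14
z = 4  # -> z = 4
result = b < z  # -> result = False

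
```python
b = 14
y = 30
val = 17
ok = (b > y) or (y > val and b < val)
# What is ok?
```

Answer: True

Derivation:
Trace (tracking ok):
b = 14  # -> b = 14
y = 30  # -> y = 30
val = 17  # -> val = 17
ok = b > y or (y > val and b < val)  # -> ok = True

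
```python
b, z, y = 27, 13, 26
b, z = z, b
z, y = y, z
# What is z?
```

Trace (tracking z):
b, z, y = (27, 13, 26)  # -> b = 27, z = 13, y = 26
b, z = (z, b)  # -> b = 13, z = 27
z, y = (y, z)  # -> z = 26, y = 27

Answer: 26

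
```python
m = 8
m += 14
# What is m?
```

Trace (tracking m):
m = 8  # -> m = 8
m += 14  # -> m = 22

Answer: 22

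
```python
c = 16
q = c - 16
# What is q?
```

Trace (tracking q):
c = 16  # -> c = 16
q = c - 16  # -> q = 0

Answer: 0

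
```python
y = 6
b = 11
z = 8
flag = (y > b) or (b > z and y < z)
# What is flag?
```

Trace (tracking flag):
y = 6  # -> y = 6
b = 11  # -> b = 11
z = 8  # -> z = 8
flag = y > b or (b > z and y < z)  # -> flag = True

Answer: True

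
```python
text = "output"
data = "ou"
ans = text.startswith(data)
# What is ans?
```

Answer: True

Derivation:
Trace (tracking ans):
text = 'output'  # -> text = 'output'
data = 'ou'  # -> data = 'ou'
ans = text.startswith(data)  # -> ans = True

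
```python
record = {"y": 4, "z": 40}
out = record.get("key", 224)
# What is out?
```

Answer: 224

Derivation:
Trace (tracking out):
record = {'y': 4, 'z': 40}  # -> record = {'y': 4, 'z': 40}
out = record.get('key', 224)  # -> out = 224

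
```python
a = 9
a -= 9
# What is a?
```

Trace (tracking a):
a = 9  # -> a = 9
a -= 9  # -> a = 0

Answer: 0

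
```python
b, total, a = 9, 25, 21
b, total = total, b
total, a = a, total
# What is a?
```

Answer: 9

Derivation:
Trace (tracking a):
b, total, a = (9, 25, 21)  # -> b = 9, total = 25, a = 21
b, total = (total, b)  # -> b = 25, total = 9
total, a = (a, total)  # -> total = 21, a = 9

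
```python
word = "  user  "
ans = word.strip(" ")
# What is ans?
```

Answer: 'user'

Derivation:
Trace (tracking ans):
word = '  user  '  # -> word = '  user  '
ans = word.strip(' ')  # -> ans = 'user'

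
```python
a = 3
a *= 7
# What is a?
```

Trace (tracking a):
a = 3  # -> a = 3
a *= 7  # -> a = 21

Answer: 21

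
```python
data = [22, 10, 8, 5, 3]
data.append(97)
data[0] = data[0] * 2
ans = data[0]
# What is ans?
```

Trace (tracking ans):
data = [22, 10, 8, 5, 3]  # -> data = [22, 10, 8, 5, 3]
data.append(97)  # -> data = [22, 10, 8, 5, 3, 97]
data[0] = data[0] * 2  # -> data = [44, 10, 8, 5, 3, 97]
ans = data[0]  # -> ans = 44

Answer: 44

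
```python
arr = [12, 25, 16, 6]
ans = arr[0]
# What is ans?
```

Trace (tracking ans):
arr = [12, 25, 16, 6]  # -> arr = [12, 25, 16, 6]
ans = arr[0]  # -> ans = 12

Answer: 12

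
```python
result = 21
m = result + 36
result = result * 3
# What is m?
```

Answer: 57

Derivation:
Trace (tracking m):
result = 21  # -> result = 21
m = result + 36  # -> m = 57
result = result * 3  # -> result = 63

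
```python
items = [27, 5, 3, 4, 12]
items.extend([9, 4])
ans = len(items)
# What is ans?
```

Trace (tracking ans):
items = [27, 5, 3, 4, 12]  # -> items = [27, 5, 3, 4, 12]
items.extend([9, 4])  # -> items = [27, 5, 3, 4, 12, 9, 4]
ans = len(items)  # -> ans = 7

Answer: 7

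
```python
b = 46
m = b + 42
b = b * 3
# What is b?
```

Answer: 138

Derivation:
Trace (tracking b):
b = 46  # -> b = 46
m = b + 42  # -> m = 88
b = b * 3  # -> b = 138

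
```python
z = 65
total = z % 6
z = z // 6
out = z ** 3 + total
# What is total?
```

Trace (tracking total):
z = 65  # -> z = 65
total = z % 6  # -> total = 5
z = z // 6  # -> z = 10
out = z ** 3 + total  # -> out = 1005

Answer: 5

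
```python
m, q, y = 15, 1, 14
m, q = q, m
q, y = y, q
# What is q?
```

Trace (tracking q):
m, q, y = (15, 1, 14)  # -> m = 15, q = 1, y = 14
m, q = (q, m)  # -> m = 1, q = 15
q, y = (y, q)  # -> q = 14, y = 15

Answer: 14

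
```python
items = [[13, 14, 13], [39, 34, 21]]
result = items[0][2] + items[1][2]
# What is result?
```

Trace (tracking result):
items = [[13, 14, 13], [39, 34, 21]]  # -> items = [[13, 14, 13], [39, 34, 21]]
result = items[0][2] + items[1][2]  # -> result = 34

Answer: 34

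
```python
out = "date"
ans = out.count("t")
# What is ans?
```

Answer: 1

Derivation:
Trace (tracking ans):
out = 'date'  # -> out = 'date'
ans = out.count('t')  # -> ans = 1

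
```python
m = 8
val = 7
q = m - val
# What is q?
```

Trace (tracking q):
m = 8  # -> m = 8
val = 7  # -> val = 7
q = m - val  # -> q = 1

Answer: 1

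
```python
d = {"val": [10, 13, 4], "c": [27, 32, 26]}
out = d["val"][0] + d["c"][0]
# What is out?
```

Trace (tracking out):
d = {'val': [10, 13, 4], 'c': [27, 32, 26]}  # -> d = {'val': [10, 13, 4], 'c': [27, 32, 26]}
out = d['val'][0] + d['c'][0]  # -> out = 37

Answer: 37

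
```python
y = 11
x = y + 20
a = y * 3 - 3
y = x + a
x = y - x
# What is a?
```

Answer: 30

Derivation:
Trace (tracking a):
y = 11  # -> y = 11
x = y + 20  # -> x = 31
a = y * 3 - 3  # -> a = 30
y = x + a  # -> y = 61
x = y - x  # -> x = 30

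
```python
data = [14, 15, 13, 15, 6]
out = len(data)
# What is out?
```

Trace (tracking out):
data = [14, 15, 13, 15, 6]  # -> data = [14, 15, 13, 15, 6]
out = len(data)  # -> out = 5

Answer: 5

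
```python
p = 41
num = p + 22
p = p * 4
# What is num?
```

Answer: 63

Derivation:
Trace (tracking num):
p = 41  # -> p = 41
num = p + 22  # -> num = 63
p = p * 4  # -> p = 164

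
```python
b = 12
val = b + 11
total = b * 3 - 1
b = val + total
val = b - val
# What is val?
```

Trace (tracking val):
b = 12  # -> b = 12
val = b + 11  # -> val = 23
total = b * 3 - 1  # -> total = 35
b = val + total  # -> b = 58
val = b - val  # -> val = 35

Answer: 35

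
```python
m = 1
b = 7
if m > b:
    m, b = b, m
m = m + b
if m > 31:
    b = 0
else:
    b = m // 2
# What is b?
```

Answer: 4

Derivation:
Trace (tracking b):
m = 1  # -> m = 1
b = 7  # -> b = 7
if m > b:  # condition is False
m = m + b  # -> m = 8
if m > 31:  # condition is False
else:
    b = m // 2  # -> b = 4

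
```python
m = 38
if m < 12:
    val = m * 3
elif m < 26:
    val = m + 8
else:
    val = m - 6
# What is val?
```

Answer: 32

Derivation:
Trace (tracking val):
m = 38  # -> m = 38
if m < 12:  # condition is False
elif m < 26:  # condition is False
else:
    val = m - 6  # -> val = 32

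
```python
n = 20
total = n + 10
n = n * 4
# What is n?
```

Answer: 80

Derivation:
Trace (tracking n):
n = 20  # -> n = 20
total = n + 10  # -> total = 30
n = n * 4  # -> n = 80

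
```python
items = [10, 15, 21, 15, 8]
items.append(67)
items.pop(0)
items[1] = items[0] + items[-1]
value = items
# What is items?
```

Answer: [15, 82, 15, 8, 67]

Derivation:
Trace (tracking items):
items = [10, 15, 21, 15, 8]  # -> items = [10, 15, 21, 15, 8]
items.append(67)  # -> items = [10, 15, 21, 15, 8, 67]
items.pop(0)  # -> items = [15, 21, 15, 8, 67]
items[1] = items[0] + items[-1]  # -> items = [15, 82, 15, 8, 67]
value = items  # -> value = [15, 82, 15, 8, 67]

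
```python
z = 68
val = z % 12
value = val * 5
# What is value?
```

Trace (tracking value):
z = 68  # -> z = 68
val = z % 12  # -> val = 8
value = val * 5  # -> value = 40

Answer: 40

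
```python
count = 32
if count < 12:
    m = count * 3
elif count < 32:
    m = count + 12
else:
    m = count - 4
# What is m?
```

Answer: 28

Derivation:
Trace (tracking m):
count = 32  # -> count = 32
if count < 12:  # condition is False
elif count < 32:  # condition is False
else:
    m = count - 4  # -> m = 28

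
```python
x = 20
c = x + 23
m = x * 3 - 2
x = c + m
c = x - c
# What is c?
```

Trace (tracking c):
x = 20  # -> x = 20
c = x + 23  # -> c = 43
m = x * 3 - 2  # -> m = 58
x = c + m  # -> x = 101
c = x - c  # -> c = 58

Answer: 58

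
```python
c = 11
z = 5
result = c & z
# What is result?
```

Trace (tracking result):
c = 11  # -> c = 11
z = 5  # -> z = 5
result = c & z  # -> result = 1

Answer: 1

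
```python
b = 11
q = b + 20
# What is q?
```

Answer: 31

Derivation:
Trace (tracking q):
b = 11  # -> b = 11
q = b + 20  # -> q = 31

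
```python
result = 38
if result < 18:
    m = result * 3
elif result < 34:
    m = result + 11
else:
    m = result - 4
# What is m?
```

Answer: 34

Derivation:
Trace (tracking m):
result = 38  # -> result = 38
if result < 18:  # condition is False
elif result < 34:  # condition is False
else:
    m = result - 4  # -> m = 34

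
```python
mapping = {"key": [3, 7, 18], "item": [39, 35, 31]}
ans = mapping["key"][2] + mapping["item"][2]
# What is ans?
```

Trace (tracking ans):
mapping = {'key': [3, 7, 18], 'item': [39, 35, 31]}  # -> mapping = {'key': [3, 7, 18], 'item': [39, 35, 31]}
ans = mapping['key'][2] + mapping['item'][2]  # -> ans = 49

Answer: 49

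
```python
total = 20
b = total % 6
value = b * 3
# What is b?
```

Answer: 2

Derivation:
Trace (tracking b):
total = 20  # -> total = 20
b = total % 6  # -> b = 2
value = b * 3  # -> value = 6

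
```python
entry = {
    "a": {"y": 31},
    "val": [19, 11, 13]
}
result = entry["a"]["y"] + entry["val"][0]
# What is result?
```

Answer: 50

Derivation:
Trace (tracking result):
entry = {'a': {'y': 31}, 'val': [19, 11, 13]}  # -> entry = {'a': {'y': 31}, 'val': [19, 11, 13]}
result = entry['a']['y'] + entry['val'][0]  # -> result = 50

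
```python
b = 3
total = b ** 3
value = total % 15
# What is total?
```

Trace (tracking total):
b = 3  # -> b = 3
total = b ** 3  # -> total = 27
value = total % 15  # -> value = 12

Answer: 27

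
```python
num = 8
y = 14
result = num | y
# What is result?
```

Trace (tracking result):
num = 8  # -> num = 8
y = 14  # -> y = 14
result = num | y  # -> result = 14

Answer: 14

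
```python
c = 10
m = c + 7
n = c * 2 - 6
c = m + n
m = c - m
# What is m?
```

Answer: 14

Derivation:
Trace (tracking m):
c = 10  # -> c = 10
m = c + 7  # -> m = 17
n = c * 2 - 6  # -> n = 14
c = m + n  # -> c = 31
m = c - m  # -> m = 14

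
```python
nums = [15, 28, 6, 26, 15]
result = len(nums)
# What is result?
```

Answer: 5

Derivation:
Trace (tracking result):
nums = [15, 28, 6, 26, 15]  # -> nums = [15, 28, 6, 26, 15]
result = len(nums)  # -> result = 5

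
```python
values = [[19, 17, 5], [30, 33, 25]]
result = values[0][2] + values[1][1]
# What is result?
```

Answer: 38

Derivation:
Trace (tracking result):
values = [[19, 17, 5], [30, 33, 25]]  # -> values = [[19, 17, 5], [30, 33, 25]]
result = values[0][2] + values[1][1]  # -> result = 38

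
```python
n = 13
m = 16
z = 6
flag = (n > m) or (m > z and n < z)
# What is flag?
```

Trace (tracking flag):
n = 13  # -> n = 13
m = 16  # -> m = 16
z = 6  # -> z = 6
flag = n > m or (m > z and n < z)  # -> flag = False

Answer: False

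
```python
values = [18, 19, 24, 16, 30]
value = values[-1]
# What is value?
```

Answer: 30

Derivation:
Trace (tracking value):
values = [18, 19, 24, 16, 30]  # -> values = [18, 19, 24, 16, 30]
value = values[-1]  # -> value = 30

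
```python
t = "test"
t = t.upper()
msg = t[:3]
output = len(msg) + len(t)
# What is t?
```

Answer: 'TEST'

Derivation:
Trace (tracking t):
t = 'test'  # -> t = 'test'
t = t.upper()  # -> t = 'TEST'
msg = t[:3]  # -> msg = 'TES'
output = len(msg) + len(t)  # -> output = 7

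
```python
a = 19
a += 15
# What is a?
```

Answer: 34

Derivation:
Trace (tracking a):
a = 19  # -> a = 19
a += 15  # -> a = 34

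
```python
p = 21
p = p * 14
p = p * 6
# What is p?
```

Trace (tracking p):
p = 21  # -> p = 21
p = p * 14  # -> p = 294
p = p * 6  # -> p = 1764

Answer: 1764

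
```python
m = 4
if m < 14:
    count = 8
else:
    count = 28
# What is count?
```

Trace (tracking count):
m = 4  # -> m = 4
if m < 14:  # condition is True
    count = 8  # -> count = 8

Answer: 8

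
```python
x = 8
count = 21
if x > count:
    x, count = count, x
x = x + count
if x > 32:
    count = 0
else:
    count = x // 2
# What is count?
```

Answer: 14

Derivation:
Trace (tracking count):
x = 8  # -> x = 8
count = 21  # -> count = 21
if x > count:  # condition is False
x = x + count  # -> x = 29
if x > 32:  # condition is False
else:
    count = x // 2  # -> count = 14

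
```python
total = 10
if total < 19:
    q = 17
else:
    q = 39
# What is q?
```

Answer: 17

Derivation:
Trace (tracking q):
total = 10  # -> total = 10
if total < 19:  # condition is True
    q = 17  # -> q = 17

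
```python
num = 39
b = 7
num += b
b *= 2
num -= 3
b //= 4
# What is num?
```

Answer: 43

Derivation:
Trace (tracking num):
num = 39  # -> num = 39
b = 7  # -> b = 7
num += b  # -> num = 46
b *= 2  # -> b = 14
num -= 3  # -> num = 43
b //= 4  # -> b = 3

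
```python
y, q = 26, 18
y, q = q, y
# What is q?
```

Trace (tracking q):
y, q = (26, 18)  # -> y = 26, q = 18
y, q = (q, y)  # -> y = 18, q = 26

Answer: 26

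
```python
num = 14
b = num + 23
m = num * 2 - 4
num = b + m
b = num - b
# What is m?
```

Trace (tracking m):
num = 14  # -> num = 14
b = num + 23  # -> b = 37
m = num * 2 - 4  # -> m = 24
num = b + m  # -> num = 61
b = num - b  # -> b = 24

Answer: 24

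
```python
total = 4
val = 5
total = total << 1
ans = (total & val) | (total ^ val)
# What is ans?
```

Trace (tracking ans):
total = 4  # -> total = 4
val = 5  # -> val = 5
total = total << 1  # -> total = 8
ans = total & val | total ^ val  # -> ans = 13

Answer: 13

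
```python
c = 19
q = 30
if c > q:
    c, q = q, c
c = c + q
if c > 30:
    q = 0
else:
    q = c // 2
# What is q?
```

Trace (tracking q):
c = 19  # -> c = 19
q = 30  # -> q = 30
if c > q:  # condition is False
c = c + q  # -> c = 49
if c > 30:  # condition is True
    q = 0  # -> q = 0

Answer: 0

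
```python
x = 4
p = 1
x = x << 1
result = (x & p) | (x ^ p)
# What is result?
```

Trace (tracking result):
x = 4  # -> x = 4
p = 1  # -> p = 1
x = x << 1  # -> x = 8
result = x & p | x ^ p  # -> result = 9

Answer: 9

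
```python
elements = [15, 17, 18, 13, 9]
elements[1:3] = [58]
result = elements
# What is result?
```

Answer: [15, 58, 13, 9]

Derivation:
Trace (tracking result):
elements = [15, 17, 18, 13, 9]  # -> elements = [15, 17, 18, 13, 9]
elements[1:3] = [58]  # -> elements = [15, 58, 13, 9]
result = elements  # -> result = [15, 58, 13, 9]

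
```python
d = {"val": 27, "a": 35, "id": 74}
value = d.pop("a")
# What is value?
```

Answer: 35

Derivation:
Trace (tracking value):
d = {'val': 27, 'a': 35, 'id': 74}  # -> d = {'val': 27, 'a': 35, 'id': 74}
value = d.pop('a')  # -> value = 35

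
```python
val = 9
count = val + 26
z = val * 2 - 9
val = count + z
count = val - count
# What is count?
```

Trace (tracking count):
val = 9  # -> val = 9
count = val + 26  # -> count = 35
z = val * 2 - 9  # -> z = 9
val = count + z  # -> val = 44
count = val - count  # -> count = 9

Answer: 9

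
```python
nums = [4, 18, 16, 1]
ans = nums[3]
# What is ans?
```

Answer: 1

Derivation:
Trace (tracking ans):
nums = [4, 18, 16, 1]  # -> nums = [4, 18, 16, 1]
ans = nums[3]  # -> ans = 1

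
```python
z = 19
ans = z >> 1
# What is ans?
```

Answer: 9

Derivation:
Trace (tracking ans):
z = 19  # -> z = 19
ans = z >> 1  # -> ans = 9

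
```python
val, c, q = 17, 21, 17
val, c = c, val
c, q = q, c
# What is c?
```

Trace (tracking c):
val, c, q = (17, 21, 17)  # -> val = 17, c = 21, q = 17
val, c = (c, val)  # -> val = 21, c = 17
c, q = (q, c)  # -> c = 17, q = 17

Answer: 17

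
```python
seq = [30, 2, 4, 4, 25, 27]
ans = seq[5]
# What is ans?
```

Trace (tracking ans):
seq = [30, 2, 4, 4, 25, 27]  # -> seq = [30, 2, 4, 4, 25, 27]
ans = seq[5]  # -> ans = 27

Answer: 27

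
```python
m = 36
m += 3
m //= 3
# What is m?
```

Trace (tracking m):
m = 36  # -> m = 36
m += 3  # -> m = 39
m //= 3  # -> m = 13

Answer: 13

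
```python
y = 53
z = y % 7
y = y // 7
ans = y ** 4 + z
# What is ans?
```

Answer: 2405

Derivation:
Trace (tracking ans):
y = 53  # -> y = 53
z = y % 7  # -> z = 4
y = y // 7  # -> y = 7
ans = y ** 4 + z  # -> ans = 2405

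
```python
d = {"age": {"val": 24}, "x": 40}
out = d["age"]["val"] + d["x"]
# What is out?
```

Answer: 64

Derivation:
Trace (tracking out):
d = {'age': {'val': 24}, 'x': 40}  # -> d = {'age': {'val': 24}, 'x': 40}
out = d['age']['val'] + d['x']  # -> out = 64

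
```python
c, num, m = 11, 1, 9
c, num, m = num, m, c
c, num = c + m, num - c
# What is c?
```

Trace (tracking c):
c, num, m = (11, 1, 9)  # -> c = 11, num = 1, m = 9
c, num, m = (num, m, c)  # -> c = 1, num = 9, m = 11
c, num = (c + m, num - c)  # -> c = 12, num = 8

Answer: 12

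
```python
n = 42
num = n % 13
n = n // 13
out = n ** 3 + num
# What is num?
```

Answer: 3

Derivation:
Trace (tracking num):
n = 42  # -> n = 42
num = n % 13  # -> num = 3
n = n // 13  # -> n = 3
out = n ** 3 + num  # -> out = 30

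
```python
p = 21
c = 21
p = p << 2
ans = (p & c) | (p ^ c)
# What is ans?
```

Answer: 85

Derivation:
Trace (tracking ans):
p = 21  # -> p = 21
c = 21  # -> c = 21
p = p << 2  # -> p = 84
ans = p & c | p ^ c  # -> ans = 85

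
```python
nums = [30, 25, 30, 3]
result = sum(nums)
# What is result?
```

Trace (tracking result):
nums = [30, 25, 30, 3]  # -> nums = [30, 25, 30, 3]
result = sum(nums)  # -> result = 88

Answer: 88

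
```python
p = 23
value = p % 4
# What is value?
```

Answer: 3

Derivation:
Trace (tracking value):
p = 23  # -> p = 23
value = p % 4  # -> value = 3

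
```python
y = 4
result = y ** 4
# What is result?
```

Trace (tracking result):
y = 4  # -> y = 4
result = y ** 4  # -> result = 256

Answer: 256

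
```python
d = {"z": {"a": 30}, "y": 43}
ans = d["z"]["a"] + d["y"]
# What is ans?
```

Trace (tracking ans):
d = {'z': {'a': 30}, 'y': 43}  # -> d = {'z': {'a': 30}, 'y': 43}
ans = d['z']['a'] + d['y']  # -> ans = 73

Answer: 73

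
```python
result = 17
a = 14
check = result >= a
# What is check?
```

Answer: True

Derivation:
Trace (tracking check):
result = 17  # -> result = 17
a = 14  # -> a = 14
check = result >= a  # -> check = True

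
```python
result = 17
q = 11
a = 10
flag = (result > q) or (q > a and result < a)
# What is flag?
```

Trace (tracking flag):
result = 17  # -> result = 17
q = 11  # -> q = 11
a = 10  # -> a = 10
flag = result > q or (q > a and result < a)  # -> flag = True

Answer: True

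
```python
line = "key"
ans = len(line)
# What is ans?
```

Answer: 3

Derivation:
Trace (tracking ans):
line = 'key'  # -> line = 'key'
ans = len(line)  # -> ans = 3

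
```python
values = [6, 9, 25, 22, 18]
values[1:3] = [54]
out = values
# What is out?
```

Trace (tracking out):
values = [6, 9, 25, 22, 18]  # -> values = [6, 9, 25, 22, 18]
values[1:3] = [54]  # -> values = [6, 54, 22, 18]
out = values  # -> out = [6, 54, 22, 18]

Answer: [6, 54, 22, 18]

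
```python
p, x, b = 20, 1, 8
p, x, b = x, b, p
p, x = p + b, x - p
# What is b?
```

Answer: 20

Derivation:
Trace (tracking b):
p, x, b = (20, 1, 8)  # -> p = 20, x = 1, b = 8
p, x, b = (x, b, p)  # -> p = 1, x = 8, b = 20
p, x = (p + b, x - p)  # -> p = 21, x = 7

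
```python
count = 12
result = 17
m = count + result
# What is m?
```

Trace (tracking m):
count = 12  # -> count = 12
result = 17  # -> result = 17
m = count + result  # -> m = 29

Answer: 29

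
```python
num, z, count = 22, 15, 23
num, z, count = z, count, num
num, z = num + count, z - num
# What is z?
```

Answer: 8

Derivation:
Trace (tracking z):
num, z, count = (22, 15, 23)  # -> num = 22, z = 15, count = 23
num, z, count = (z, count, num)  # -> num = 15, z = 23, count = 22
num, z = (num + count, z - num)  # -> num = 37, z = 8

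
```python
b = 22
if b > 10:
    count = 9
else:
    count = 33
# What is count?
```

Trace (tracking count):
b = 22  # -> b = 22
if b > 10:  # condition is True
    count = 9  # -> count = 9

Answer: 9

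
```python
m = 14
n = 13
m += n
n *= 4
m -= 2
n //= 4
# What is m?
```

Trace (tracking m):
m = 14  # -> m = 14
n = 13  # -> n = 13
m += n  # -> m = 27
n *= 4  # -> n = 52
m -= 2  # -> m = 25
n //= 4  # -> n = 13

Answer: 25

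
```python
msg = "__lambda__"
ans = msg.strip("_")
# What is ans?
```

Trace (tracking ans):
msg = '__lambda__'  # -> msg = '__lambda__'
ans = msg.strip('_')  # -> ans = 'lambda'

Answer: 'lambda'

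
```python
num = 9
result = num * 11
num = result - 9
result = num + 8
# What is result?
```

Answer: 98

Derivation:
Trace (tracking result):
num = 9  # -> num = 9
result = num * 11  # -> result = 99
num = result - 9  # -> num = 90
result = num + 8  # -> result = 98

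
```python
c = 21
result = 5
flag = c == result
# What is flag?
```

Answer: False

Derivation:
Trace (tracking flag):
c = 21  # -> c = 21
result = 5  # -> result = 5
flag = c == result  # -> flag = False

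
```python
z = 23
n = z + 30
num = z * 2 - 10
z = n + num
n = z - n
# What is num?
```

Answer: 36

Derivation:
Trace (tracking num):
z = 23  # -> z = 23
n = z + 30  # -> n = 53
num = z * 2 - 10  # -> num = 36
z = n + num  # -> z = 89
n = z - n  # -> n = 36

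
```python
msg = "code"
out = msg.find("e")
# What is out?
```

Answer: 3

Derivation:
Trace (tracking out):
msg = 'code'  # -> msg = 'code'
out = msg.find('e')  # -> out = 3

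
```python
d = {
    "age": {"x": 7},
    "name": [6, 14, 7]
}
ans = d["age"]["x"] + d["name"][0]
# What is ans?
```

Answer: 13

Derivation:
Trace (tracking ans):
d = {'age': {'x': 7}, 'name': [6, 14, 7]}  # -> d = {'age': {'x': 7}, 'name': [6, 14, 7]}
ans = d['age']['x'] + d['name'][0]  # -> ans = 13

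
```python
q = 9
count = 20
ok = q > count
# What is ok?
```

Trace (tracking ok):
q = 9  # -> q = 9
count = 20  # -> count = 20
ok = q > count  # -> ok = False

Answer: False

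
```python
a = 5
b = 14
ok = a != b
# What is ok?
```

Answer: True

Derivation:
Trace (tracking ok):
a = 5  # -> a = 5
b = 14  # -> b = 14
ok = a != b  # -> ok = True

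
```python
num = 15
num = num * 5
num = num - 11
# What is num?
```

Answer: 64

Derivation:
Trace (tracking num):
num = 15  # -> num = 15
num = num * 5  # -> num = 75
num = num - 11  # -> num = 64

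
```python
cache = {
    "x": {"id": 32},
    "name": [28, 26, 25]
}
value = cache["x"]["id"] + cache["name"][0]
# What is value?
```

Trace (tracking value):
cache = {'x': {'id': 32}, 'name': [28, 26, 25]}  # -> cache = {'x': {'id': 32}, 'name': [28, 26, 25]}
value = cache['x']['id'] + cache['name'][0]  # -> value = 60

Answer: 60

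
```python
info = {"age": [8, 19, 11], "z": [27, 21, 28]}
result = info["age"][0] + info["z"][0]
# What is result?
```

Trace (tracking result):
info = {'age': [8, 19, 11], 'z': [27, 21, 28]}  # -> info = {'age': [8, 19, 11], 'z': [27, 21, 28]}
result = info['age'][0] + info['z'][0]  # -> result = 35

Answer: 35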